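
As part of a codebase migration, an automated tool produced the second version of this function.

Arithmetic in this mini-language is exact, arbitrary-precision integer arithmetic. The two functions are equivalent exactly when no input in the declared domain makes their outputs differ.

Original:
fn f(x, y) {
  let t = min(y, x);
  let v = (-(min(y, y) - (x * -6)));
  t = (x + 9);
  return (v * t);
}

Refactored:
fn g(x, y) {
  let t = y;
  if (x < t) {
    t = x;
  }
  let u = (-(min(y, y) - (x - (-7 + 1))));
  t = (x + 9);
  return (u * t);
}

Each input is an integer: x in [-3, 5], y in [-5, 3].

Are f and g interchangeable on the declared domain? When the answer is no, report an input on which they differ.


At x=-3, y=-5: f gives 138, g gives 48.
verdict: not equivalent; witness: x=-3, y=-5


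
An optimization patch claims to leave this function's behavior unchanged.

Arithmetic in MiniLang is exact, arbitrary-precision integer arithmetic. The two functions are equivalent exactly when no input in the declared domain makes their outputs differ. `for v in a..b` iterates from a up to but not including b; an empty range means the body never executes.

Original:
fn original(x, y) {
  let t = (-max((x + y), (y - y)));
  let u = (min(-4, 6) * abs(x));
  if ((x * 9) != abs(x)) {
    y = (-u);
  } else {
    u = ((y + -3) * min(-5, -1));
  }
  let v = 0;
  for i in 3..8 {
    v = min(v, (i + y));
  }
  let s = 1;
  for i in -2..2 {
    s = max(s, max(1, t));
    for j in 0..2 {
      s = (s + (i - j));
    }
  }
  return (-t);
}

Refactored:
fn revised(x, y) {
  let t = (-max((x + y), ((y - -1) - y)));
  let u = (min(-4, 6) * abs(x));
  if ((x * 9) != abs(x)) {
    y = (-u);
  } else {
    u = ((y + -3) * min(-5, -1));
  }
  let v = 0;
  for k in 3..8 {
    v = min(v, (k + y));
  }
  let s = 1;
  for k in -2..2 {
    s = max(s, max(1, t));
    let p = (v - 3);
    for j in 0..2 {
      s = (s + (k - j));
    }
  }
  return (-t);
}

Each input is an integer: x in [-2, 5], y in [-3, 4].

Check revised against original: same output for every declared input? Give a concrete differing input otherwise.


The rewrite breaks on x=-2, y=-3, where the results are 0 and 1.
original: t := 0 | u := -8 | ((x * 9) != abs(x)): true | y := 8 | v := 0 | iter i=3: | v := 0 | iter i=4: | v := 0 | iter i=5: | v := 0 | iter i=6: | v := 0 | iter i=7: | v := 0 | s := 1 | iter i=-2: | s := 1 | iter j=0: | s := -1 | iter j=1: | s := -4 | iter i=-1: | s := 1 | iter j=0: | s := 0 | iter j=1: | s := -2 | iter i=0: | s := 1 | iter j=0: | s := 1 | iter j=1: | s := 0 | iter i=1: | s := 1 | iter j=0: | s := 2 | iter j=1: | s := 2 | result 0
revised: t := -1 | u := -8 | ((x * 9) != abs(x)): true | y := 8 | v := 0 | iter k=3: | v := 0 | iter k=4: | v := 0 | iter k=5: | v := 0 | iter k=6: | v := 0 | iter k=7: | v := 0 | s := 1 | iter k=-2: | s := 1 | p := -3 | iter j=0: | s := -1 | iter j=1: | s := -4 | iter k=-1: | s := 1 | p := -3 | iter j=0: | s := 0 | iter j=1: | s := -2 | iter k=0: | s := 1 | p := -3 | iter j=0: | s := 1 | iter j=1: | s := 0 | iter k=1: | s := 1 | p := -3 | iter j=0: | s := 2 | iter j=1: | s := 2 | result 1
verdict: not equivalent; witness: x=-2, y=-3


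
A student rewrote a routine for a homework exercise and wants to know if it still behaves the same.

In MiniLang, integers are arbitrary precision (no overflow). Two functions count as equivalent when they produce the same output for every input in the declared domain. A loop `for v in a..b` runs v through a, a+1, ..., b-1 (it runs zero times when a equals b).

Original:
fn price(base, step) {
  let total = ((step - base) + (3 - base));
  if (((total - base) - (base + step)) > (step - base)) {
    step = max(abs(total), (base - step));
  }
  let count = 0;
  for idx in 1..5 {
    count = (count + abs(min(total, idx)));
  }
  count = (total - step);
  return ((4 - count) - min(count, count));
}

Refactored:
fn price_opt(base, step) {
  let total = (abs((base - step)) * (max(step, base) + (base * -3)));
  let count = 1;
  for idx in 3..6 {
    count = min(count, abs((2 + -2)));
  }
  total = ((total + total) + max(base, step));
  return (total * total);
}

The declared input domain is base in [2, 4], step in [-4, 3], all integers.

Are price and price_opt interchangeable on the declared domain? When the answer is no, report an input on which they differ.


The rewrite breaks on base=2, step=-4, where the results are 26 and 2116.
price: total becomes -5; next (((total - base) - (base + step)) > (step - base)) evaluates to true; next step becomes 6; next count becomes 0; next at idx=1:; next count becomes 5; next at idx=2:; next count becomes 10; next at idx=3:; next count becomes 15; next at idx=4:; next count becomes 20; next count becomes -11; next final value 26
price_opt: total becomes -24; next count becomes 1; next at idx=3:; next count becomes 0; next at idx=4:; next count becomes 0; next at idx=5:; next count becomes 0; next total becomes -46; next final value 2116
verdict: not equivalent; witness: base=2, step=-4


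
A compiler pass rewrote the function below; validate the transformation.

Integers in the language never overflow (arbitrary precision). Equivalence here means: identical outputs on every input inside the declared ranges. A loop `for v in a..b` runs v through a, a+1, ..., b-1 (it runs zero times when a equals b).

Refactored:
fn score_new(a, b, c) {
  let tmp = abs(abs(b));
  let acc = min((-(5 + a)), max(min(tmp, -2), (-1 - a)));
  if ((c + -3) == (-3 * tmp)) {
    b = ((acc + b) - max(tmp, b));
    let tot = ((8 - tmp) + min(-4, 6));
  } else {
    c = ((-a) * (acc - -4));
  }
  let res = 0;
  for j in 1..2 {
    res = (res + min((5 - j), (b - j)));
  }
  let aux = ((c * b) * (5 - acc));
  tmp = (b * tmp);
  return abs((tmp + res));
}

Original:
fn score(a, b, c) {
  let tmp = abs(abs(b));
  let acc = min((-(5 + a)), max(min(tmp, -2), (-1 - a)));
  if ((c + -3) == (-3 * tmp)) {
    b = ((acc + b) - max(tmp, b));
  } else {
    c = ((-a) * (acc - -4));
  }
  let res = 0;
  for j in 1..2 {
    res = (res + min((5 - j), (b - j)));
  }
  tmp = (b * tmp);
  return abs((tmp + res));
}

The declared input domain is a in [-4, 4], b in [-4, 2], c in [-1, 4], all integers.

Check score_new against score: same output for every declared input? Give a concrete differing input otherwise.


Differences: arithmetic usage differs, plus statement counts differ, plus min/max/abs usage differs, plus constant usage differs, plus local variable names differ — yet all 378 inputs agree.
verdict: equivalent


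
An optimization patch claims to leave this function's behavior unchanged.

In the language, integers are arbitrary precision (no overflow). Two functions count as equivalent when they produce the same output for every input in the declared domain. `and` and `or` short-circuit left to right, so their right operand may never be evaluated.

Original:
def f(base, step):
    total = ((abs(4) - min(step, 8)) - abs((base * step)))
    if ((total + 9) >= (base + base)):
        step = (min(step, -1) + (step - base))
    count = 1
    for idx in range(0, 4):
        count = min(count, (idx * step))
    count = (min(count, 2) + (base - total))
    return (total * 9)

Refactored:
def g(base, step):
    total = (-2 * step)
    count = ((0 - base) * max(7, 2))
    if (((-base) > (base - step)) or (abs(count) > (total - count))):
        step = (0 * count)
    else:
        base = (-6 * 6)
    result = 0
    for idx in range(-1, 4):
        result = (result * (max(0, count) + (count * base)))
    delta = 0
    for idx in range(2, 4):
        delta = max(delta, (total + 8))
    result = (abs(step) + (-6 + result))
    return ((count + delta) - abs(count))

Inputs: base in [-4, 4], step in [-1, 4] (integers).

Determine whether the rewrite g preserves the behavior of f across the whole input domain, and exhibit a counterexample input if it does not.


On input base=-4, step=-1, f returns 9 while g returns 10.
verdict: not equivalent; witness: base=-4, step=-1


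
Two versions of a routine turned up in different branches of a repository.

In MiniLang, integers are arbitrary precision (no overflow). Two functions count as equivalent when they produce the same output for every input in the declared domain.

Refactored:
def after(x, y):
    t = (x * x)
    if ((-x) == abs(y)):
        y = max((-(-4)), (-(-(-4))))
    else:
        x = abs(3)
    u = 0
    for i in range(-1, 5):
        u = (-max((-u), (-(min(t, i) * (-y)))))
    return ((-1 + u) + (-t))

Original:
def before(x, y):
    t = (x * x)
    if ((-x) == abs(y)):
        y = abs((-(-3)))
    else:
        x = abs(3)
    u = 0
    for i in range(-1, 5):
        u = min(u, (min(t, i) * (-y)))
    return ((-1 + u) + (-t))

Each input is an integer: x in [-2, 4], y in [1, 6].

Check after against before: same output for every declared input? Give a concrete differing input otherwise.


Run the pair on x=-2, y=2.
before: t=4, then ((-x) == abs(y)) is true, then y=3, then u=0, then (i=-1), then u=0, then (i=0), then u=0, then (i=1), then u=-3, then (i=2), then u=-6, then (i=3), then u=-9, then (i=4), then u=-12, then returns -17
after: t=4, then ((-x) == abs(y)) is true, then y=4, then u=0, then (i=-1), then u=0, then (i=0), then u=0, then (i=1), then u=-4, then (i=2), then u=-8, then (i=3), then u=-12, then (i=4), then u=-16, then returns -21
-17 != -21, so the rewrite changes behavior.
verdict: not equivalent; witness: x=-2, y=2


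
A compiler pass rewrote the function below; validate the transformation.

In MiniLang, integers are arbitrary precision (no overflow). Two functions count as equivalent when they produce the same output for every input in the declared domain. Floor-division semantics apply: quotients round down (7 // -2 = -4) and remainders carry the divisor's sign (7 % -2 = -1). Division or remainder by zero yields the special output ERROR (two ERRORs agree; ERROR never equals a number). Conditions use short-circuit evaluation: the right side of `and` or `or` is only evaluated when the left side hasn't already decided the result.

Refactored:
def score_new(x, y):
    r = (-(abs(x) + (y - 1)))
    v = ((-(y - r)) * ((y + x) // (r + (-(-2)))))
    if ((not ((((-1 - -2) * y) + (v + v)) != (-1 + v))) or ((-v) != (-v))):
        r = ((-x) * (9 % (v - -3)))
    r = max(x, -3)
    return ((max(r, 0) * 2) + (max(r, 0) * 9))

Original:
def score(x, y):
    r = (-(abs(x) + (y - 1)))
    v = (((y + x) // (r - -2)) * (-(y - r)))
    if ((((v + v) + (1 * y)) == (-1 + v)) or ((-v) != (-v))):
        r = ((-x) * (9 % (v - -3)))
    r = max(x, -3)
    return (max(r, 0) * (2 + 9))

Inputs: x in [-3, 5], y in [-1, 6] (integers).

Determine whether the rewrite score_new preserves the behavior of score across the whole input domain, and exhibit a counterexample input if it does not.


Reading the diff, among the changes: arithmetic usage differs, plus constant usage differs, plus comparison usage differs, plus min/max/abs usage differs, plus boolean connective usage differs.
One worked example (x=4, y=6) — score: r := -9 | v := 30 | ((((v + v) + (1 * y)) == (-1 + v)) or ((-v) != (-v))): false | r := 4 | result 44; score_new: r := -9 | v := 30 | ((not ((((-1 - -2) * y) + (v + v)) != (-1 + v))) or ((-v) != (-v))): false | r := 4 | result 44; agreement on 44.
An exhaustive pass over the 72 declared inputs shows identical outputs.
verdict: equivalent


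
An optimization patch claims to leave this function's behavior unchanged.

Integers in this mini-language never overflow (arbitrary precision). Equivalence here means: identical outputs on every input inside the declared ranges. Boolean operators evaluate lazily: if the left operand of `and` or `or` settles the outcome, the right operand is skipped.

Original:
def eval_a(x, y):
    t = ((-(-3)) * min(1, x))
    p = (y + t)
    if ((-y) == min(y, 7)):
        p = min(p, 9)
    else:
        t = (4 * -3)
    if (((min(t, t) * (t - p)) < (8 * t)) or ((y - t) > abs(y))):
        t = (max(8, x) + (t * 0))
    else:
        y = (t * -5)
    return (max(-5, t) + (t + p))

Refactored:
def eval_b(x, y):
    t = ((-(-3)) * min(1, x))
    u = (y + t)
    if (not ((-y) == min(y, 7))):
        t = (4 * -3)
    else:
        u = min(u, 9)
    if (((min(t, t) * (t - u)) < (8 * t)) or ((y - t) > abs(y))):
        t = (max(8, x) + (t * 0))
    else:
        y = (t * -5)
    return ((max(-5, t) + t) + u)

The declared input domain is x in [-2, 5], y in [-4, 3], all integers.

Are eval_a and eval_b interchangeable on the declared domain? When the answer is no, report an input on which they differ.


Comparing the listings, the differences include: local variable names differ, and boolean connective usage differs.
As a probe, take x=-2, y=0: eval_a runs t := -6 | p := -6 | ((-y) == min(y, 7)): true | p := -6 | (((min(t, t) * (t - p)) < (8 * t)) or ((y - t) > abs(y))): true | t := 8 | result 10; eval_b runs t := -6 | u := -6 | (not ((-y) == min(y, 7))): false | u := -6 | (((min(t, t) * (t - u)) < (8 * t)) or ((y - t) > abs(y))): true | t := 8 | result 10; both end at 10.
An exhaustive pass over the 64 declared inputs shows identical outputs.
verdict: equivalent


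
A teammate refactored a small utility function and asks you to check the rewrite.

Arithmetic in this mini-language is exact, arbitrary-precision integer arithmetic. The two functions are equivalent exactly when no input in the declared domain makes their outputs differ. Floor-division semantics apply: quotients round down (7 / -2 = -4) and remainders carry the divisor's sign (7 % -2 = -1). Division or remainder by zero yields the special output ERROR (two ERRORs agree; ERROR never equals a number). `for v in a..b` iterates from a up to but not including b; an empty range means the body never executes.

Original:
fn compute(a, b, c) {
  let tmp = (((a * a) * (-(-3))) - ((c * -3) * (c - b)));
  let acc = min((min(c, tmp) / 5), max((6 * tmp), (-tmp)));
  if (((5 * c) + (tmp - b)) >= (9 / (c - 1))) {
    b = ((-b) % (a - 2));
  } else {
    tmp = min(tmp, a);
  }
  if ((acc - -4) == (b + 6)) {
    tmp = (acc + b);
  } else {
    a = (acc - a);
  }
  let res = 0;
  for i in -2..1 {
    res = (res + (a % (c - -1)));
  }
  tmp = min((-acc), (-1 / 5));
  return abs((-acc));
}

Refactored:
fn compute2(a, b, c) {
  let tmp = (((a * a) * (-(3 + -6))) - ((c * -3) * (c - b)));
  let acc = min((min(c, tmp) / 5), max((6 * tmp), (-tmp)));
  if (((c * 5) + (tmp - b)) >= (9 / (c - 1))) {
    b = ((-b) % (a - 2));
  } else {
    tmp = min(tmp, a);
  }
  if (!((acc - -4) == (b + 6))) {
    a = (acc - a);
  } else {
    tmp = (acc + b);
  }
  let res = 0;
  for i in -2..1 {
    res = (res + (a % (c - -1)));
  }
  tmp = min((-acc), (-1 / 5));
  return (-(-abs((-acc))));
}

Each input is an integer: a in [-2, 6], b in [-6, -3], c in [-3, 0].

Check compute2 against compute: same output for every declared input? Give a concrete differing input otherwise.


Behavior is preserved: although constant usage differs; and boolean connective usage differs; and arithmetic usage differs, the outputs never diverge.
Tracing a=0, b=-4, c=-2: compute: tmp = -12; acc = -3; (((5 * c) + (tmp - b)) >= (9 / (c - 1))) -> false; tmp = -12; ((acc - -4) == (b + 6)) -> false; a = -3; res = 0; [i=-2]; res = 0; [i=-1]; res = 0; [i=0]; res = 0; tmp = -1; return 3 | compute2: tmp = -12; acc = -3; (((c * 5) + (tmp - b)) >= (9 / (c - 1))) -> false; tmp = -12; (!((acc - -4) == (b + 6))) -> true; a = -3; res = 0; [i=-2]; res = 0; [i=-1]; res = 0; [i=0]; res = 0; tmp = -1; return 3 — matching result 3.
Across all 144 domain points the two functions coincide.
verdict: equivalent


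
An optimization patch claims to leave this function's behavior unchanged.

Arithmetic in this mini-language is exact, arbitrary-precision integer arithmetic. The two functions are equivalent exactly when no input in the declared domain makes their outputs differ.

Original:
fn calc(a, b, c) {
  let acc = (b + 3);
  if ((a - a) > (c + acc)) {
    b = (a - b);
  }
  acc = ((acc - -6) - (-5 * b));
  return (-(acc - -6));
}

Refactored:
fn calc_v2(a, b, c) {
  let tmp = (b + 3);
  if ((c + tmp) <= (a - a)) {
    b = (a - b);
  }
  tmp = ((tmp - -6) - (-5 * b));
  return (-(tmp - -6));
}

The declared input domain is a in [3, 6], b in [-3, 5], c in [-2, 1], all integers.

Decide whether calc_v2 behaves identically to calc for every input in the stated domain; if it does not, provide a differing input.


Consider the input a=3, b=-3, c=0.
calc: acc := 0 | ((a - a) > (c + acc)): false | acc := -9 | result 3
calc_v2: tmp := 0 | ((c + tmp) <= (a - a)): true | b := 6 | tmp := 36 | result -42
3 != -42, so the rewrite changes behavior.
verdict: not equivalent; witness: a=3, b=-3, c=0


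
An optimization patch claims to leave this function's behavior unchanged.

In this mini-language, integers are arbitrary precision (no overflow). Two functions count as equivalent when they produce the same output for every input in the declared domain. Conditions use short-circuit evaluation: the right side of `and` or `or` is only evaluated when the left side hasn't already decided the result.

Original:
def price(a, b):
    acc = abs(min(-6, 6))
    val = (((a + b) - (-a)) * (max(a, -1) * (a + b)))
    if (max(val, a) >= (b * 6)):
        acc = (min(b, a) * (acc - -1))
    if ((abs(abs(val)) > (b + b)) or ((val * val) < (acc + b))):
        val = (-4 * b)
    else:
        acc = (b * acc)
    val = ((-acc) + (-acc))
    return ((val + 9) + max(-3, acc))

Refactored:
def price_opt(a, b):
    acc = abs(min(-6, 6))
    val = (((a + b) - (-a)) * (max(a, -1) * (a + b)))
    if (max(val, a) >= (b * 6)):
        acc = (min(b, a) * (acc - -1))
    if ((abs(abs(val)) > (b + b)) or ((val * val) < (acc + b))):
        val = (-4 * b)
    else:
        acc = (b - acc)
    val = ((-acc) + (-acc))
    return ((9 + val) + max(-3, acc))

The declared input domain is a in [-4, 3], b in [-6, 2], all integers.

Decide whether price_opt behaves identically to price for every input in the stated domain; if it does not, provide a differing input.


Run the pair on a=-3, b=2.
price: acc := 6 | val := -4 | (max(val, a) >= (b * 6)): false | ((abs(abs(val)) > (b + b)) or ((val * val) < (acc + b))): false | acc := 12 | val := -24 | result -3
price_opt: acc := 6 | val := -4 | (max(val, a) >= (b * 6)): false | ((abs(abs(val)) > (b + b)) or ((val * val) < (acc + b))): false | acc := -4 | val := 8 | result 14
-3 and 14 differ, so these are not the same function on this domain.
verdict: not equivalent; witness: a=-3, b=2


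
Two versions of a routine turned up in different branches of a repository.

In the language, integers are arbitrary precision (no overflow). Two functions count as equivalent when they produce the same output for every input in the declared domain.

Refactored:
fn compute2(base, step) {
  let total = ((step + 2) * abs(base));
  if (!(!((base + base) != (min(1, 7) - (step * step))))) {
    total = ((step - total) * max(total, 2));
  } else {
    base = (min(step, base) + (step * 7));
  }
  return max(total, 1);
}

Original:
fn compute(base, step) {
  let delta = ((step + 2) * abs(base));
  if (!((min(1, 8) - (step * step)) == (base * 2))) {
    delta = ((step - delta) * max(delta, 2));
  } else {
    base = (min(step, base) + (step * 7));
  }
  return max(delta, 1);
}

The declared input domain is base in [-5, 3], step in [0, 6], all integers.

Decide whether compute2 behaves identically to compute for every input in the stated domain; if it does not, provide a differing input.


Equivalent. Although `8` became `7`, no input in the stated domain can expose it.
Across all 63 domain points the two functions coincide.
As a probe, take base=-5, step=4: compute runs delta = 30; (!((min(1, 8) - (step * step)) == (base * 2))) -> true; delta = -780; return 1; compute2 runs total = 30; (!(!((base + base) != (min(1, 7) - (step * step))))) -> true; total = -780; return 1; both end at 1.
verdict: equivalent


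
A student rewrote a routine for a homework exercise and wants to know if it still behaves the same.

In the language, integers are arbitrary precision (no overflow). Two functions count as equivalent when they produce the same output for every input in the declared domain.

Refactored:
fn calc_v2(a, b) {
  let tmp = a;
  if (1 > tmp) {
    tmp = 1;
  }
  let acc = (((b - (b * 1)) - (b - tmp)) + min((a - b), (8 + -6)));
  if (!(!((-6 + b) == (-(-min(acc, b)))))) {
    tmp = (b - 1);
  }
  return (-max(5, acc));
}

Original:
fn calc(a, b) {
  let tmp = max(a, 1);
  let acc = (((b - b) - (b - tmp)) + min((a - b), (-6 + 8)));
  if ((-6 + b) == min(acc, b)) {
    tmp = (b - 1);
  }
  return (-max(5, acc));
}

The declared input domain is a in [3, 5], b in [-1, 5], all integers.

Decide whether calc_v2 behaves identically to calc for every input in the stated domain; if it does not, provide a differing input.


Side by side, the visible changes include: min/max/abs usage differs; arithmetic usage differs; statement counts differ; comparison usage differs; boolean connective usage differs; constant usage differs; branching structure differs.
Spot check at a=4, b=4 — calc: tmp = 4; acc = 0; ((-6 + b) == min(acc, b)) -> false; return -5. calc_v2: tmp = 4; (1 > tmp) -> false; acc = 0; (!(!((-6 + b) == (-(-min(acc, b)))))) -> false; return -5. Both give -5.
Every one of the 21 inputs gives matching results.
verdict: equivalent


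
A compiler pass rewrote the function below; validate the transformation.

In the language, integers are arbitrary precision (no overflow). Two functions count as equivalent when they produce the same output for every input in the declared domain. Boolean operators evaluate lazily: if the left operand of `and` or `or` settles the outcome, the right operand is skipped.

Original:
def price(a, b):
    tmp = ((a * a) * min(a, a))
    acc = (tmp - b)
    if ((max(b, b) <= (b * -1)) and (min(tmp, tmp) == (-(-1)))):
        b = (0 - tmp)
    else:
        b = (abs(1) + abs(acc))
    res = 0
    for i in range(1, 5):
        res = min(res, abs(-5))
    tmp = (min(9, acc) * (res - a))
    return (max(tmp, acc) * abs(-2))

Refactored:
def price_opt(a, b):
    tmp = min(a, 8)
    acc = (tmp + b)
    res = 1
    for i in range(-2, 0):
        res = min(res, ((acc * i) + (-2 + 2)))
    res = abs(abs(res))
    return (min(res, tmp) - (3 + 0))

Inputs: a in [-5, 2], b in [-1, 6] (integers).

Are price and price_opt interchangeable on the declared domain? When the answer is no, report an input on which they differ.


Try a=-5, b=-1.
price: tmp := -125 | acc := -124 | ((max(b, b) <= (b * -1)) and (min(tmp, tmp) == (-(-1)))): false | b := 125 | res := 0 | iter i=1: | res := 0 | iter i=2: | res := 0 | iter i=3: | res := 0 | iter i=4: | res := 0 | tmp := -620 | result -248
price_opt: tmp := -5 | acc := -6 | res := 1 | iter i=-2: | res := 1 | iter i=-1: | res := 1 | res := 1 | result -8
-248 against -8: the behavior changed.
verdict: not equivalent; witness: a=-5, b=-1


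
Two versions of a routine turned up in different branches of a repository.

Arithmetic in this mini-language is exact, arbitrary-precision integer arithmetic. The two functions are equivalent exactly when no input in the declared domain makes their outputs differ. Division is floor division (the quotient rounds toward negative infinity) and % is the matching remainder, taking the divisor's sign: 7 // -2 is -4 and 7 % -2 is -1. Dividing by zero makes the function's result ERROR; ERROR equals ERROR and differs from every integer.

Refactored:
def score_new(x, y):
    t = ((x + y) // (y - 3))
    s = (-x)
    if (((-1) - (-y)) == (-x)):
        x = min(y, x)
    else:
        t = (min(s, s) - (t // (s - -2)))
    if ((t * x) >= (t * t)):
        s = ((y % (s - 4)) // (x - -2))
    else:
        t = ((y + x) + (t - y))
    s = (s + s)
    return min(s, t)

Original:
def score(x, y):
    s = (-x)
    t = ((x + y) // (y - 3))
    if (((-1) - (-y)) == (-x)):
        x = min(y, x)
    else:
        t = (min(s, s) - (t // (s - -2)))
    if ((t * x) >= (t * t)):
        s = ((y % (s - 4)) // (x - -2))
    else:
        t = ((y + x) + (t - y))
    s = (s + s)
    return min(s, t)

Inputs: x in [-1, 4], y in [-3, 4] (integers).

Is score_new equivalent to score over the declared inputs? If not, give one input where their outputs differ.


Changes here: same computation, different form; the full 48-point sweep finds no disagreement.
verdict: equivalent


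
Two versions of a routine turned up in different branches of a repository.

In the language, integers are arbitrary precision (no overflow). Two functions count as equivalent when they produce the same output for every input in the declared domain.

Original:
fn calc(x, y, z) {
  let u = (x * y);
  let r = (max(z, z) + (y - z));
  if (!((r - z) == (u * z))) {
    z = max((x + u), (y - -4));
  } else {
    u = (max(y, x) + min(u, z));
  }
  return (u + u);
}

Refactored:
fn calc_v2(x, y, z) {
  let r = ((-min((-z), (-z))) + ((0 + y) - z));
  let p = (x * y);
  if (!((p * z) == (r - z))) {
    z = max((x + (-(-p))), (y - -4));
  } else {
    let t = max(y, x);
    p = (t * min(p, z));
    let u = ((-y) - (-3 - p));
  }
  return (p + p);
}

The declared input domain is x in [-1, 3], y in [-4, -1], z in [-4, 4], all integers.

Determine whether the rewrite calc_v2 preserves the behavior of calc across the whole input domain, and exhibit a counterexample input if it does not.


Take x=0, y=-4, z=-4.
calc: u=0, then r=-4, then (!((r - z) == (u * z))) is false, then u=-4, then returns -8
calc_v2: r=-4, then p=0, then (!((p * z) == (r - z))) is false, then t=0, then p=0, then u=7, then returns 0
-8 != 0, so the rewrite changes behavior.
verdict: not equivalent; witness: x=0, y=-4, z=-4


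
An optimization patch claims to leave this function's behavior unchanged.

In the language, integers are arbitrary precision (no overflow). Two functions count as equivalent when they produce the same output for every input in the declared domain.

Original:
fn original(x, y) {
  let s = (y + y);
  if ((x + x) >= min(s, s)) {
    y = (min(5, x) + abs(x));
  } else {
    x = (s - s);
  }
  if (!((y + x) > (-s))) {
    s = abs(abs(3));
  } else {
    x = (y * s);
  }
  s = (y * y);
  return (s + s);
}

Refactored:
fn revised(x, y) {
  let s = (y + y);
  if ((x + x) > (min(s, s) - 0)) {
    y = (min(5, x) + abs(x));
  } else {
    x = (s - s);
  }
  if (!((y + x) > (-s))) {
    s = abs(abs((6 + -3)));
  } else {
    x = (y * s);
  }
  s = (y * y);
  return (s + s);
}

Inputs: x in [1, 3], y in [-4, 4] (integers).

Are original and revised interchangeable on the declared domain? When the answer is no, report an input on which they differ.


Run the pair on x=1, y=1.
original: s = 2; ((x + x) >= min(s, s)) -> true; y = 2; (!((y + x) > (-s))) -> false; x = 4; s = 4; return 8
revised: s = 2; ((x + x) > (min(s, s) - 0)) -> false; x = 0; (!((y + x) > (-s))) -> false; x = 2; s = 1; return 2
8 and 2 differ, so these are not the same function on this domain.
verdict: not equivalent; witness: x=1, y=1


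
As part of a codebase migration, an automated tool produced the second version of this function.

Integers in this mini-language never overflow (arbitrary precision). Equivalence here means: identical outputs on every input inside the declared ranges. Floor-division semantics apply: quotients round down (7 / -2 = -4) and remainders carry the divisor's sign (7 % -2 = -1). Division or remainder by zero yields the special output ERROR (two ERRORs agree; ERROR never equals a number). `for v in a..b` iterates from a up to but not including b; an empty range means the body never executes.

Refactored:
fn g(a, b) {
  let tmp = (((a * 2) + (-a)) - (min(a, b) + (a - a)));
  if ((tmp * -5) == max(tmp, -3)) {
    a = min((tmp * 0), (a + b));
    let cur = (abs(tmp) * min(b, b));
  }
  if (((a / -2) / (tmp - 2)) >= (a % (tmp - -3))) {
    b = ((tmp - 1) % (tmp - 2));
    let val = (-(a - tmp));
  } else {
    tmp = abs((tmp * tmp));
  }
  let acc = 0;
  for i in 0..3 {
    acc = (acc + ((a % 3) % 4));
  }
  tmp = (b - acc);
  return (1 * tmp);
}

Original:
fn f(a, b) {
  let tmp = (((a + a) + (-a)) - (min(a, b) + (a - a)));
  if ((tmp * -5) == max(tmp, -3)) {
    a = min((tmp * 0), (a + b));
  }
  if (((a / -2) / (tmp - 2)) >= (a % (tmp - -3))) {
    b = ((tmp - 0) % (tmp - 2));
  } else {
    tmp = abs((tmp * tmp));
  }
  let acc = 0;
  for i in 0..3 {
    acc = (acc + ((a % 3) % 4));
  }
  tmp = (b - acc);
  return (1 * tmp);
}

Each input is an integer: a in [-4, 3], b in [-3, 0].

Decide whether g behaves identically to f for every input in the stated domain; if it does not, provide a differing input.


Run the pair on a=0, b=0.
f: tmp = 0; ((tmp * -5) == max(tmp, -3)) -> true; a = 0; (((a / -2) / (tmp - 2)) >= (a % (tmp - -3))) -> true; b = 0; acc = 0; [i=0]; acc = 0; [i=1]; acc = 0; [i=2]; acc = 0; tmp = 0; return 0
g: tmp = 0; ((tmp * -5) == max(tmp, -3)) -> true; a = 0; cur = 0; (((a / -2) / (tmp - 2)) >= (a % (tmp - -3))) -> true; b = -1; val = 0; acc = 0; [i=0]; acc = 0; [i=1]; acc = 0; [i=2]; acc = 0; tmp = -1; return -1
0 vs -1 — the two versions disagree here.
verdict: not equivalent; witness: a=0, b=0


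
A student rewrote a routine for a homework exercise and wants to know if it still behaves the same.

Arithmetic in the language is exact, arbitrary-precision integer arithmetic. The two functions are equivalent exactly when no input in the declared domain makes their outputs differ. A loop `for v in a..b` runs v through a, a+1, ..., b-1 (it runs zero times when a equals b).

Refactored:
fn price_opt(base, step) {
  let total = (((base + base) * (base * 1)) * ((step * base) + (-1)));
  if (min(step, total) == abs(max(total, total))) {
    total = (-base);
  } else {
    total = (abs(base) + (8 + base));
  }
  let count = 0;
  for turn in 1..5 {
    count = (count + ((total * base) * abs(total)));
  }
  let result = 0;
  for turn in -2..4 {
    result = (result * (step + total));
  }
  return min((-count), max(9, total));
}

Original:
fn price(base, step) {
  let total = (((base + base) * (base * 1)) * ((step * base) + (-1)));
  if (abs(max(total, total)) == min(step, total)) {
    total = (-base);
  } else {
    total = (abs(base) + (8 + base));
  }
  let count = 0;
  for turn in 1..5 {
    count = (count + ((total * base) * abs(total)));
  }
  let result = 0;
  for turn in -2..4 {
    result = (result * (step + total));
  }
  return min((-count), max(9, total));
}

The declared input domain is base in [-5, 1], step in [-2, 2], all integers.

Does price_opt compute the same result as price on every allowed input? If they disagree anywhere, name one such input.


Equivalent — the differences include same computation, different form, yet no declared input distinguishes the two.
Tracing base=-4, step=-2: price: total becomes 224; next (abs(max(total, total)) == min(step, total)) evaluates to false; next total becomes 8; next count becomes 0; next at turn=1:; next count becomes -256; next at turn=2:; next count becomes -512; next at turn=3:; next count becomes -768; next at turn=4:; next count becomes -1024; next result becomes 0; next at turn=-2:; next result becomes 0; next at turn=-1:; next result becomes 0; next at turn=0:; next result becomes 0; next at turn=1:; next result becomes 0; next at turn=2:; next result becomes 0; next at turn=3:; next result becomes 0; next final value 9 | price_opt: total becomes 224; next (min(step, total) == abs(max(total, total))) evaluates to false; next total becomes 8; next count becomes 0; next at turn=1:; next count becomes -256; next at turn=2:; next count becomes -512; next at turn=3:; next count becomes -768; next at turn=4:; next count becomes -1024; next result becomes 0; next at turn=-2:; next result becomes 0; next at turn=-1:; next result becomes 0; next at turn=0:; next result becomes 0; next at turn=1:; next result becomes 0; next at turn=2:; next result becomes 0; next at turn=3:; next result becomes 0; next final value 9 — matching result 9.
An exhaustive pass over the 35 declared inputs shows identical outputs.
verdict: equivalent


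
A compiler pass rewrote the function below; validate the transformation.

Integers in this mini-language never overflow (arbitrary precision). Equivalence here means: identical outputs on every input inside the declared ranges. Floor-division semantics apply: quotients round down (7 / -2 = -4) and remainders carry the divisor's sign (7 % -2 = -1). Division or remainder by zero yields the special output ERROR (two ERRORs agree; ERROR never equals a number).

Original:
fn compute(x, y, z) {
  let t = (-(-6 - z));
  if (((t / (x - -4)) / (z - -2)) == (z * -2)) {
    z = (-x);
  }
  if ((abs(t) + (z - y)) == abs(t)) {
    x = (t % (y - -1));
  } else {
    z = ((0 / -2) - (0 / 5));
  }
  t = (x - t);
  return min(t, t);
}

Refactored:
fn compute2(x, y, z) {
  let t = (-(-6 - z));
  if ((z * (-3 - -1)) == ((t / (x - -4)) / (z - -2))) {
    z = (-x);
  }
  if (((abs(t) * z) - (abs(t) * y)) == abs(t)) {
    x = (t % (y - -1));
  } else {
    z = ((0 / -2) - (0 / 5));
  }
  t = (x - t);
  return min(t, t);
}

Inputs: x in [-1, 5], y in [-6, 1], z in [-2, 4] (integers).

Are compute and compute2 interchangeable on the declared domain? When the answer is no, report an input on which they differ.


Evaluate both at x=-1, y=-2, z=-1.
compute: t becomes 5; next (((t / (x - -4)) / (z - -2)) == (z * -2)) evaluates to false; next ((abs(t) + (z - y)) == abs(t)) evaluates to false; next z becomes 0; next t becomes -6; next final value -6
compute2: t becomes 5; next ((z * (-3 - -1)) == ((t / (x - -4)) / (z - -2))) evaluates to false; next (((abs(t) * z) - (abs(t) * y)) == abs(t)) evaluates to true; next x becomes 0; next t becomes -5; next final value -5
-6 vs -5 — the two versions disagree here.
verdict: not equivalent; witness: x=-1, y=-2, z=-1


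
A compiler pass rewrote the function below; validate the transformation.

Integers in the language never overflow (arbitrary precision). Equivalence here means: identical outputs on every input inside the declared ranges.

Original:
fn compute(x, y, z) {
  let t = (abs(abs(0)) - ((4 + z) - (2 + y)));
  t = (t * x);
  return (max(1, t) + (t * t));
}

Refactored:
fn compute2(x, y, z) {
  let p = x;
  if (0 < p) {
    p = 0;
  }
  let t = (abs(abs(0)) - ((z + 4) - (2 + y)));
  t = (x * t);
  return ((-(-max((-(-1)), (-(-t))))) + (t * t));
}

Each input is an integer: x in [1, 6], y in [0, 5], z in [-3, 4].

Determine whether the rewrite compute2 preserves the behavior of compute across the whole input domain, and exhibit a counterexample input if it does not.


Equivalent — the differences include statement counts differ; and comparison usage differs; and local variable names differ; and constant usage differs; and branching structure differs, yet no declared input distinguishes the two.
As a probe, take x=2, y=2, z=1: compute runs t=-1, then t=-2, then returns 5; compute2 runs p=2, then (0 < p) is true, then p=0, then t=-1, then t=-2, then returns 5; both end at 5.
Every one of the 288 inputs gives matching results.
verdict: equivalent


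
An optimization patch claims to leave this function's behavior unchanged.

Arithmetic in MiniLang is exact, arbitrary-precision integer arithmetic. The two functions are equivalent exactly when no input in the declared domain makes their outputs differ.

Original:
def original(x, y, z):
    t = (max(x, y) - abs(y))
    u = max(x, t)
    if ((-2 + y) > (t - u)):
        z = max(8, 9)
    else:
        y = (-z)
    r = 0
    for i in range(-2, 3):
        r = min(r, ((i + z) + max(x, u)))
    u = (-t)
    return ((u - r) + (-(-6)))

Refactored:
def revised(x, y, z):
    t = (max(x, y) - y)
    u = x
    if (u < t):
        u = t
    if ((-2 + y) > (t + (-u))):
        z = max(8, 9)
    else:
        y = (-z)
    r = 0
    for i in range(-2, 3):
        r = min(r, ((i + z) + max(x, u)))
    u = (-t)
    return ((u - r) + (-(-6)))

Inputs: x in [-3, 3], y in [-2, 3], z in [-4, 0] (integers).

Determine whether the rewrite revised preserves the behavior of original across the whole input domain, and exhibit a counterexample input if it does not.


Not equivalent: x=-3, y=-2, z=-4 separates them (19 vs 12).
original: t = -4; u = -3; ((-2 + y) > (t - u)) -> false; y = 4; r = 0; [i=-2]; r = -9; [i=-1]; r = -9; [i=0]; r = -9; [i=1]; r = -9; [i=2]; r = -9; u = 4; return 19
revised: t = 0; u = -3; (u < t) -> true; u = 0; ((-2 + y) > (t + (-u))) -> false; y = 4; r = 0; [i=-2]; r = -6; [i=-1]; r = -6; [i=0]; r = -6; [i=1]; r = -6; [i=2]; r = -6; u = 0; return 12
verdict: not equivalent; witness: x=-3, y=-2, z=-4


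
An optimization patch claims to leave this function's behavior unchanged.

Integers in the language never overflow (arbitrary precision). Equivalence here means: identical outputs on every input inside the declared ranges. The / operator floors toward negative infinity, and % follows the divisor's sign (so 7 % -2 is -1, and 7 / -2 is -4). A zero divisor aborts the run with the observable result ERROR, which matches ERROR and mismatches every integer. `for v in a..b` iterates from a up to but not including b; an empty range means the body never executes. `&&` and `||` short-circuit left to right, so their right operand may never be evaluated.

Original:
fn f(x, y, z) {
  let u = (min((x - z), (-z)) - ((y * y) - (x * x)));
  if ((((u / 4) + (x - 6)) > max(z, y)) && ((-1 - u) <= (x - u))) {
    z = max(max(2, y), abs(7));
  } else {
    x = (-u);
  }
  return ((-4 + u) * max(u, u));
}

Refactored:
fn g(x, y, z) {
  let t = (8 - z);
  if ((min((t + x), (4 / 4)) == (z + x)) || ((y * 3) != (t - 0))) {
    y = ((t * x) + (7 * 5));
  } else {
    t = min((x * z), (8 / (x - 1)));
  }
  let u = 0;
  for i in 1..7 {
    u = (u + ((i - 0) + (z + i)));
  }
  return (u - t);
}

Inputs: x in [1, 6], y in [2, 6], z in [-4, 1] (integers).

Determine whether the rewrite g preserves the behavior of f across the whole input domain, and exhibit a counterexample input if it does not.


At x=1, y=2, z=-4: f gives -3, g gives 6.
verdict: not equivalent; witness: x=1, y=2, z=-4


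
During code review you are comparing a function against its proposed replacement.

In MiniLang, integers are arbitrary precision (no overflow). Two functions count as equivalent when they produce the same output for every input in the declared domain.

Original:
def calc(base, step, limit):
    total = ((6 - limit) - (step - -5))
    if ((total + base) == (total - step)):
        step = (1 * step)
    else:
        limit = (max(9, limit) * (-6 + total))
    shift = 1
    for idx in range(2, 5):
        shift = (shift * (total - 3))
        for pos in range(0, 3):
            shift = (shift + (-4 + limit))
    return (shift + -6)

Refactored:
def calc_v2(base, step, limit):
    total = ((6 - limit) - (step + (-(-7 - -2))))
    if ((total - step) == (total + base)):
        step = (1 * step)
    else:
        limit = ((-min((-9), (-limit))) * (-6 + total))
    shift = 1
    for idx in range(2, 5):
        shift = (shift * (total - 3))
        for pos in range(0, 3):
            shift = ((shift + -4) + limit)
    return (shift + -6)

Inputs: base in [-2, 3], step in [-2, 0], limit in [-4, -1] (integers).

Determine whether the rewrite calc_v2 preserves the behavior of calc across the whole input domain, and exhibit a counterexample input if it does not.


Equivalent — the differences include arithmetic usage differs; and constant usage differs; and min/max/abs usage differs, yet no declared input distinguishes the two.
As a probe, take base=-2, step=-2, limit=-4: calc runs total becomes 7; next ((total + base) == (total - step)) evaluates to false; next limit becomes 9; next shift becomes 1; next at idx=2:; next shift becomes 4; next at pos=0:; next shift becomes 9; next at pos=1:; next shift becomes 14; next at pos=2:; next shift becomes 19; next at idx=3:; next shift becomes 76; next at pos=0:; next shift becomes 81; next at pos=1:; next shift becomes 86; next at pos=2:; next shift becomes 91; next at idx=4:; next shift becomes 364; next at pos=0:; next shift becomes 369; next at pos=1:; next shift becomes 374; next at pos=2:; next shift becomes 379; next final value 373; calc_v2 runs total becomes 7; next ((total - step) == (total + base)) evaluates to false; next limit becomes 9; next shift becomes 1; next at idx=2:; next shift becomes 4; next at pos=0:; next shift becomes 9; next at pos=1:; next shift becomes 14; next at pos=2:; next shift becomes 19; next at idx=3:; next shift becomes 76; next at pos=0:; next shift becomes 81; next at pos=1:; next shift becomes 86; next at pos=2:; next shift becomes 91; next at idx=4:; next shift becomes 364; next at pos=0:; next shift becomes 369; next at pos=1:; next shift becomes 374; next at pos=2:; next shift becomes 379; next final value 373; both end at 373.
An exhaustive pass over the 72 declared inputs shows identical outputs.
verdict: equivalent
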